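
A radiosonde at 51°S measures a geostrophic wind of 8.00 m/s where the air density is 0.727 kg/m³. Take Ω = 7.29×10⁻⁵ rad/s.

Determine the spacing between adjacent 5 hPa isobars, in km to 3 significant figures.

Coriolis parameter at 51°S:
f = 2Ω sin φ = 2 × 7.29×10⁻⁵ × sin 51° = 1.13×10⁻⁴ s⁻¹
Geostrophic balance rearranged: |∂P/∂n| = f ρ V_g
|∂P/∂n| = 1.13×10⁻⁴ × 0.727 × 8.00 = 6.59×10⁻⁴ Pa/m
Isobar spacing: Δn = ΔP/|∂P/∂n| = 500 Pa / 6.59×10⁻⁴ Pa/m = 758727 m ≈ 759 km

759 km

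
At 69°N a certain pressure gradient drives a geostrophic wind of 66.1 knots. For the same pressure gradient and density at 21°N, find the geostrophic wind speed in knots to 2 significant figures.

With the same pressure gradient and density, V_g ∝ 1/f ∝ 1/sin φ.
V₂ = V₁ · sin φ₁ / sin φ₂ = 66.1 × sin 69° / sin 21°
V₂ = 66.1 × 0.9336/0.3584 = 170 knots

170 knots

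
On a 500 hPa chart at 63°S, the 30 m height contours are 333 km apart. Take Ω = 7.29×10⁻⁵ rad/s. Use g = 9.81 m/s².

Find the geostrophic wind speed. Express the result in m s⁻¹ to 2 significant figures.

6.8 m s⁻¹

Coriolis parameter at 63°S:
f = 2Ω sin φ = 2 × 7.29×10⁻⁵ × sin 63° = 1.30×10⁻⁴ s⁻¹
Height gradient: |∂Z/∂n| = 30 m / 333000 m = 9.01×10⁻⁵
On a pressure surface, geostrophic balance gives V_g = (g/f)|∂Z/∂n|:
V_g = 9.81 × 9.01×10⁻⁵ / 1.30×10⁻⁴ = 6.80 m/s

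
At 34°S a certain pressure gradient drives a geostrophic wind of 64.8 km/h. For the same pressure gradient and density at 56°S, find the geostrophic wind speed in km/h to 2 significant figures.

44 km/h

With the same pressure gradient and density, V_g ∝ 1/f ∝ 1/sin φ.
V₂ = V₁ · sin φ₁ / sin φ₂ = 64.8 × sin 34° / sin 56°
V₂ = 64.8 × 0.5592/0.8290 = 44 km/h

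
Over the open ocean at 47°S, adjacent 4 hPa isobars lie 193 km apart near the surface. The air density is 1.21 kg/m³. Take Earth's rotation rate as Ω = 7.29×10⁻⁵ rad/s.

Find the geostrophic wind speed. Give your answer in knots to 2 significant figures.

31 knots

Coriolis parameter at 47°S:
f = 2Ω sin φ = 2 × 7.29×10⁻⁵ × sin 47° = 1.07×10⁻⁴ s⁻¹
Pressure gradient: |∂P/∂n| = 400 Pa / 193000 m = 2.07×10⁻³ Pa/m
Geostrophic balance (pressure-gradient force = Coriolis force):
V_g = (1/(fρ)) |∂P/∂n| = 2.07×10⁻³ / (1.07×10⁻⁴ × 1.21) = 16.1 m/s
Converting: 16.1 m/s × 1.944 = 31 knots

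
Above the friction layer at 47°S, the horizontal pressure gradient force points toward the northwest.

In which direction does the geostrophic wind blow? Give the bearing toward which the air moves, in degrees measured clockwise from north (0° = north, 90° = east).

The pressure-gradient force points toward the northwest (bearing 315°).
Geostrophic balance: in the Southern Hemisphere the Coriolis force deflects motion to the left, so the geostrophic wind blows 90° to the left of the pressure-gradient force (low pressure on the right).
Rotating 315° by 90° counterclockwise gives 225° — the wind blows toward the southwest.

225°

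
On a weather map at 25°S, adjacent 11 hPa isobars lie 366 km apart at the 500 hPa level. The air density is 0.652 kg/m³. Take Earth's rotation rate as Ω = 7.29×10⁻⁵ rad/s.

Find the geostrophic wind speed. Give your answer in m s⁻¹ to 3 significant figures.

Coriolis parameter at 25°S:
f = 2Ω sin φ = 2 × 7.29×10⁻⁵ × sin 25° = 6.16×10⁻⁵ s⁻¹
Pressure gradient: |∂P/∂n| = 1100 Pa / 366000 m = 3.01×10⁻³ Pa/m
Geostrophic balance (pressure-gradient force = Coriolis force):
V_g = (1/(fρ)) |∂P/∂n| = 3.01×10⁻³ / (6.16×10⁻⁵ × 0.652) = 74.8 m/s

74.8 m s⁻¹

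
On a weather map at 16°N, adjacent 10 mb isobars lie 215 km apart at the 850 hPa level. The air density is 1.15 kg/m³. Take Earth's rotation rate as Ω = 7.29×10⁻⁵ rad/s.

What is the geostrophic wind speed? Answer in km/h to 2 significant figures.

Coriolis parameter at 16°N:
f = 2Ω sin φ = 2 × 7.29×10⁻⁵ × sin 16° = 4.02×10⁻⁵ s⁻¹
Pressure gradient: |∂P/∂n| = 1000 Pa / 215000 m = 4.65×10⁻³ Pa/m
Geostrophic balance (pressure-gradient force = Coriolis force):
V_g = (1/(fρ)) |∂P/∂n| = 4.65×10⁻³ / (4.02×10⁻⁵ × 1.15) = 101 m/s
Converting: 101 m/s × 3.6 = 360 km/h

360 km/h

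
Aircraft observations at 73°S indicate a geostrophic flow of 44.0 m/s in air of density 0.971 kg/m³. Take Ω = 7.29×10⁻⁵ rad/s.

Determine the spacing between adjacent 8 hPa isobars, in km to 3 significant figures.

134 km

Coriolis parameter at 73°S:
f = 2Ω sin φ = 2 × 7.29×10⁻⁵ × sin 73° = 1.39×10⁻⁴ s⁻¹
Geostrophic balance rearranged: |∂P/∂n| = f ρ V_g
|∂P/∂n| = 1.39×10⁻⁴ × 0.971 × 44.0 = 5.96×10⁻³ Pa/m
Isobar spacing: Δn = ΔP/|∂P/∂n| = 800 Pa / 5.96×10⁻³ Pa/m = 134296 m ≈ 134 km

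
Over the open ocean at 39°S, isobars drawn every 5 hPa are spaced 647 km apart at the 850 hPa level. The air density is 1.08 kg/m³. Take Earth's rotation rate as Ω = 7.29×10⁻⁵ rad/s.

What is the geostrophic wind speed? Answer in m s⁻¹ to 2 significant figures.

7.8 m s⁻¹

Coriolis parameter at 39°S:
f = 2Ω sin φ = 2 × 7.29×10⁻⁵ × sin 39° = 9.18×10⁻⁵ s⁻¹
Pressure gradient: |∂P/∂n| = 500 Pa / 647000 m = 7.73×10⁻⁴ Pa/m
Geostrophic balance (pressure-gradient force = Coriolis force):
V_g = (1/(fρ)) |∂P/∂n| = 7.73×10⁻⁴ / (9.18×10⁻⁵ × 1.08) = 7.80 m/s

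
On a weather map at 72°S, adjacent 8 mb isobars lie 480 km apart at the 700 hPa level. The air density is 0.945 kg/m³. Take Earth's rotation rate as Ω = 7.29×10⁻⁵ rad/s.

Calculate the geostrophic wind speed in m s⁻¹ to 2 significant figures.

Coriolis parameter at 72°S:
f = 2Ω sin φ = 2 × 7.29×10⁻⁵ × sin 72° = 1.39×10⁻⁴ s⁻¹
Pressure gradient: |∂P/∂n| = 800 Pa / 480000 m = 1.67×10⁻³ Pa/m
Geostrophic balance (pressure-gradient force = Coriolis force):
V_g = (1/(fρ)) |∂P/∂n| = 1.67×10⁻³ / (1.39×10⁻⁴ × 0.945) = 12.7 m/s

13 m s⁻¹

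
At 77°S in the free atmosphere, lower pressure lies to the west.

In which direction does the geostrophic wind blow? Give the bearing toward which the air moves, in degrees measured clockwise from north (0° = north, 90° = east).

The pressure-gradient force points toward the west (bearing 270°).
Geostrophic balance: in the Southern Hemisphere the Coriolis force deflects motion to the left, so the geostrophic wind blows 90° to the left of the pressure-gradient force (low pressure on the right).
Rotating 270° by 90° counterclockwise gives 180° — the wind blows toward the south.

180°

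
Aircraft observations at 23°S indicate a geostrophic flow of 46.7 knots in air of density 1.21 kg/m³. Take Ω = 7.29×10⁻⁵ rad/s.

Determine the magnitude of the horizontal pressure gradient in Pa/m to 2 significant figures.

Coriolis parameter at 23°S:
f = 2Ω sin φ = 2 × 7.29×10⁻⁵ × sin 23° = 5.70×10⁻⁵ s⁻¹
Wind speed in SI: 46.7 knots = 24.0 m/s
Geostrophic balance rearranged: |∂P/∂n| = f ρ V_g
|∂P/∂n| = 5.70×10⁻⁵ × 1.21 × 24.0 = 1.66×10⁻³ Pa/m

1.7×10⁻³ Pa/m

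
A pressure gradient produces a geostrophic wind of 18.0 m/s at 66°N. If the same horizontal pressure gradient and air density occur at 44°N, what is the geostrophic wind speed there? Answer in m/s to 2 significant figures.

24 m/s

With the same pressure gradient and density, V_g ∝ 1/f ∝ 1/sin φ.
V₂ = V₁ · sin φ₁ / sin φ₂ = 18.0 × sin 66° / sin 44°
V₂ = 18.0 × 0.9135/0.6947 = 24 m/s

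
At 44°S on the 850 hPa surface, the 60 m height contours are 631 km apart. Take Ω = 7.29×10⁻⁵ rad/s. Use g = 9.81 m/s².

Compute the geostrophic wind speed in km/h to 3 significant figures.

33.2 km/h

Coriolis parameter at 44°S:
f = 2Ω sin φ = 2 × 7.29×10⁻⁵ × sin 44° = 1.01×10⁻⁴ s⁻¹
Height gradient: |∂Z/∂n| = 60 m / 631000 m = 9.51×10⁻⁵
On a pressure surface, geostrophic balance gives V_g = (g/f)|∂Z/∂n|:
V_g = 9.81 × 9.51×10⁻⁵ / 1.01×10⁻⁴ = 9.21 m/s
Converting: 9.21 m/s × 3.6 = 33.2 km/h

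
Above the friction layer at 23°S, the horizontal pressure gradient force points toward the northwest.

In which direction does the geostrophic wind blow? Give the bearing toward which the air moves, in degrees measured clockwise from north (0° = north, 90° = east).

The pressure-gradient force points toward the northwest (bearing 315°).
Geostrophic balance: in the Southern Hemisphere the Coriolis force deflects motion to the left, so the geostrophic wind blows 90° to the left of the pressure-gradient force (low pressure on the right).
Rotating 315° by 90° counterclockwise gives 225° — the wind blows toward the southwest.

225°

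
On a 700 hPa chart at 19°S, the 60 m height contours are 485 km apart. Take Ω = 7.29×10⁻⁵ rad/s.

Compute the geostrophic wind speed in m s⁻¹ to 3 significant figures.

25.6 m s⁻¹

Coriolis parameter at 19°S:
f = 2Ω sin φ = 2 × 7.29×10⁻⁵ × sin 19° = 4.75×10⁻⁵ s⁻¹
Height gradient: |∂Z/∂n| = 60 m / 485000 m = 1.24×10⁻⁴
On a pressure surface, geostrophic balance gives V_g = (g/f)|∂Z/∂n|:
V_g = 9.81 × 1.24×10⁻⁴ / 4.75×10⁻⁵ = 25.6 m/s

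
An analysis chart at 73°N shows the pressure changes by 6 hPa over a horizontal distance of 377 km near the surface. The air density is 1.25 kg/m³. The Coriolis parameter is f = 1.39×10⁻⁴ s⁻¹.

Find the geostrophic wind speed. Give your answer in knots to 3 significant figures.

Pressure gradient: |∂P/∂n| = 600 Pa / 377000 m = 1.59×10⁻³ Pa/m
Geostrophic balance (pressure-gradient force = Coriolis force):
V_g = (1/(fρ)) |∂P/∂n| = 1.59×10⁻³ / (1.39×10⁻⁴ × 1.25) = 9.16 m/s
Converting: 9.16 m/s × 1.944 = 17.8 knots

17.8 knots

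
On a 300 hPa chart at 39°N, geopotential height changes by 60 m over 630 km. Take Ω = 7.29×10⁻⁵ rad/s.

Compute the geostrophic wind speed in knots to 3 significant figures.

Coriolis parameter at 39°N:
f = 2Ω sin φ = 2 × 7.29×10⁻⁵ × sin 39° = 9.18×10⁻⁵ s⁻¹
Height gradient: |∂Z/∂n| = 60 m / 630000 m = 9.52×10⁻⁵
On a pressure surface, geostrophic balance gives V_g = (g/f)|∂Z/∂n|:
V_g = 9.81 × 9.52×10⁻⁵ / 9.18×10⁻⁵ = 10.2 m/s
Converting: 10.2 m/s × 1.944 = 19.8 knots

19.8 knots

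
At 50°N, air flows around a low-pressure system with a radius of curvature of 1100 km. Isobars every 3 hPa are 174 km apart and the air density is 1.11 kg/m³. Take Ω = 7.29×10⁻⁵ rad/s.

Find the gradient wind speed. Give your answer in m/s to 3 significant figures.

Coriolis parameter at 50°N:
f = 2Ω sin φ = 2 × 7.29×10⁻⁵ × sin 50° = 1.12×10⁻⁴ s⁻¹
Pressure gradient: |∂P/∂n| = 300 Pa / 174000 m = 1.72×10⁻³ Pa/m
Geostrophic speed: V_g = |∂P/∂n|/(fρ) = 1.72×10⁻³/(1.12×10⁻⁴ × 1.11) = 13.9 m/s
Around a low, centrifugal force acts outward with Coriolis, so pressure-gradient force balances both:
(1/ρ)|∂P/∂n| = fV + V²/R  →  V² + fR·V − fR·V_g = 0
With fR = 1.12×10⁻⁴ × 1100×10³ m = 123 m/s:
V = [−fR + √((fR)² + 4 fR V_g)]/2 = [−123 + √(123² + 4×123×13.9)]/2 = 12.6 m/s
Subgeostrophic (V < V_g = 13.9 m/s), as expected around a low.

12.6 m/s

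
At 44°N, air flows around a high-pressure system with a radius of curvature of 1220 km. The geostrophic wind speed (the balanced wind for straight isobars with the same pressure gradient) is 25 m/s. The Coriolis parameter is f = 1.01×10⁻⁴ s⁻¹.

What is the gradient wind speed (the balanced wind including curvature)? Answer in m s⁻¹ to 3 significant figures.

Around a high, pressure-gradient force acts outward with centrifugal, so Coriolis balances both:
fV = (1/ρ)|∂P/∂n| + V²/R  →  V² − fR·V + fR·V_g = 0
With fR = 1.01×10⁻⁴ × 1220×10³ m = 123 m/s:
V = [fR − √((fR)² − 4 fR V_g)]/2 = [123 − √(123² − 4×123×25)]/2 = 34.9 m/s
Supergeostrophic (V > V_g = 25 m/s), as expected around a high.

34.9 m s⁻¹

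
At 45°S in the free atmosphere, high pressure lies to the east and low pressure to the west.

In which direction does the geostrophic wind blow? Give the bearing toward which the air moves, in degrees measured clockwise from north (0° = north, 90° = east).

180°

The pressure-gradient force points toward the west (bearing 270°).
Geostrophic balance: in the Southern Hemisphere the Coriolis force deflects motion to the left, so the geostrophic wind blows 90° to the left of the pressure-gradient force (low pressure on the right).
Rotating 270° by 90° counterclockwise gives 180° — the wind blows toward the south.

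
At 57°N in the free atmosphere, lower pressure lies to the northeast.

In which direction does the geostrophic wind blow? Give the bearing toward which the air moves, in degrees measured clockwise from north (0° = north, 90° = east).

The pressure-gradient force points toward the northeast (bearing 045°).
Geostrophic balance: in the Northern Hemisphere the Coriolis force deflects motion to the right, so the geostrophic wind blows 90° to the right of the pressure-gradient force (low pressure on the left).
Rotating 045° by 90° clockwise gives 135° — the wind blows toward the southeast.

135°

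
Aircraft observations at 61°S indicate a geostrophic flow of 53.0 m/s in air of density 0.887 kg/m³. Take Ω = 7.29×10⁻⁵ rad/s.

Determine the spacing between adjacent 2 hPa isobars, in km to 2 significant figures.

33 km

Coriolis parameter at 61°S:
f = 2Ω sin φ = 2 × 7.29×10⁻⁵ × sin 61° = 1.28×10⁻⁴ s⁻¹
Geostrophic balance rearranged: |∂P/∂n| = f ρ V_g
|∂P/∂n| = 1.28×10⁻⁴ × 0.887 × 53.0 = 5.99×10⁻³ Pa/m
Isobar spacing: Δn = ΔP/|∂P/∂n| = 200 Pa / 5.99×10⁻³ Pa/m = 33362 m ≈ 33 km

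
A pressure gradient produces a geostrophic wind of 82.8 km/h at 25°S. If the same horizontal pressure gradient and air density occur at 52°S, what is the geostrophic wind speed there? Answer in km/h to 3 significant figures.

With the same pressure gradient and density, V_g ∝ 1/f ∝ 1/sin φ.
V₂ = V₁ · sin φ₁ / sin φ₂ = 82.8 × sin 25° / sin 52°
V₂ = 82.8 × 0.4226/0.7880 = 44.4 km/h

44.4 km/h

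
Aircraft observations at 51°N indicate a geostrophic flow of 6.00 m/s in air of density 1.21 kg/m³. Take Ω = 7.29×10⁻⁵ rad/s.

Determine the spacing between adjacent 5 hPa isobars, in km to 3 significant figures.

Coriolis parameter at 51°N:
f = 2Ω sin φ = 2 × 7.29×10⁻⁵ × sin 51° = 1.13×10⁻⁴ s⁻¹
Geostrophic balance rearranged: |∂P/∂n| = f ρ V_g
|∂P/∂n| = 1.13×10⁻⁴ × 1.21 × 6.00 = 8.23×10⁻⁴ Pa/m
Isobar spacing: Δn = ΔP/|∂P/∂n| = 500 Pa / 8.23×10⁻⁴ Pa/m = 607818 m ≈ 608 km

608 km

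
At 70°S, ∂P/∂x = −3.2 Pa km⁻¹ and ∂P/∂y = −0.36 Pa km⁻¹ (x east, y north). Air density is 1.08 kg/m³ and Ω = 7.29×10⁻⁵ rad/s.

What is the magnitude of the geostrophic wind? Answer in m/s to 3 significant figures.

21.8 m/s

Coriolis parameter at 70°S:
f = 2Ω sin φ = 2 × 7.29×10⁻⁵ × sin 70° = 1.37×10⁻⁴ s⁻¹
In the Southern Hemisphere f is negative: f = −1.37×10⁻⁴ s⁻¹.
Component geostrophic relations (x east, y north):
u_g = −(1/(fρ)) ∂P/∂y,  v_g = (1/(fρ)) ∂P/∂x
u_g = −(−0.36×10⁻³)/(−1.37×10⁻⁴ × 1.08) = −2.43 m/s;  v_g = (−3.2×10⁻³)/(−1.37×10⁻⁴ × 1.08) = 21.6 m/s
|V_g| = √(u_g² + v_g²) = 21.8 m/s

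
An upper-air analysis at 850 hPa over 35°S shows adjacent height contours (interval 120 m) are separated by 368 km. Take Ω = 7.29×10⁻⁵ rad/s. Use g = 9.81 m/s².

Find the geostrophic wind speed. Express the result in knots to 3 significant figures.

Coriolis parameter at 35°S:
f = 2Ω sin φ = 2 × 7.29×10⁻⁵ × sin 35° = 8.36×10⁻⁵ s⁻¹
Height gradient: |∂Z/∂n| = 120 m / 368000 m = 3.26×10⁻⁴
On a pressure surface, geostrophic balance gives V_g = (g/f)|∂Z/∂n|:
V_g = 9.81 × 3.26×10⁻⁴ / 8.36×10⁻⁵ = 38.3 m/s
Converting: 38.3 m/s × 1.944 = 74.4 knots

74.4 knots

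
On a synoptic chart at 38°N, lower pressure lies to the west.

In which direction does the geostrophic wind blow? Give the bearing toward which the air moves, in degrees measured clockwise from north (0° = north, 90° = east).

000°

The pressure-gradient force points toward the west (bearing 270°).
Geostrophic balance: in the Northern Hemisphere the Coriolis force deflects motion to the right, so the geostrophic wind blows 90° to the right of the pressure-gradient force (low pressure on the left).
Rotating 270° by 90° clockwise gives 000° — the wind blows toward the north.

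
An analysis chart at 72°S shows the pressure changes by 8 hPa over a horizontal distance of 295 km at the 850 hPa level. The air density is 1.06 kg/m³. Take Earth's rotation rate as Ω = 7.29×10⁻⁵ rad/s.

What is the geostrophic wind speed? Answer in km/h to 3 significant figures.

66.4 km/h

Coriolis parameter at 72°S:
f = 2Ω sin φ = 2 × 7.29×10⁻⁵ × sin 72° = 1.39×10⁻⁴ s⁻¹
Pressure gradient: |∂P/∂n| = 800 Pa / 295000 m = 2.71×10⁻³ Pa/m
Geostrophic balance (pressure-gradient force = Coriolis force):
V_g = (1/(fρ)) |∂P/∂n| = 2.71×10⁻³ / (1.39×10⁻⁴ × 1.06) = 18.5 m/s
Converting: 18.5 m/s × 3.6 = 66.4 km/h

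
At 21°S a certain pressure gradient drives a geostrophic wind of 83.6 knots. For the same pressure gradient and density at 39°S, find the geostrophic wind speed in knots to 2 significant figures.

With the same pressure gradient and density, V_g ∝ 1/f ∝ 1/sin φ.
V₂ = V₁ · sin φ₁ / sin φ₂ = 83.6 × sin 21° / sin 39°
V₂ = 83.6 × 0.3584/0.6293 = 48 knots

48 knots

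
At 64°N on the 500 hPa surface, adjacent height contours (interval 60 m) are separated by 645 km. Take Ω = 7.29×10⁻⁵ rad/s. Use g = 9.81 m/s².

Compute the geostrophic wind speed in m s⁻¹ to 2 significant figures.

7.0 m s⁻¹

Coriolis parameter at 64°N:
f = 2Ω sin φ = 2 × 7.29×10⁻⁵ × sin 64° = 1.31×10⁻⁴ s⁻¹
Height gradient: |∂Z/∂n| = 60 m / 645000 m = 9.30×10⁻⁵
On a pressure surface, geostrophic balance gives V_g = (g/f)|∂Z/∂n|:
V_g = 9.81 × 9.30×10⁻⁵ / 1.31×10⁻⁴ = 6.96 m/s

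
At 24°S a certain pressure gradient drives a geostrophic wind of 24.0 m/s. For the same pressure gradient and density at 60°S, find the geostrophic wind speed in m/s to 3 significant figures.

11.3 m/s

With the same pressure gradient and density, V_g ∝ 1/f ∝ 1/sin φ.
V₂ = V₁ · sin φ₁ / sin φ₂ = 24.0 × sin 24° / sin 60°
V₂ = 24.0 × 0.4067/0.8660 = 11.3 m/s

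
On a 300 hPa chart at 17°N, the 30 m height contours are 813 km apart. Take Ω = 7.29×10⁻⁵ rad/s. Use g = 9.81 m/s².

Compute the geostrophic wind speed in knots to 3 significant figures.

16.5 knots

Coriolis parameter at 17°N:
f = 2Ω sin φ = 2 × 7.29×10⁻⁵ × sin 17° = 4.26×10⁻⁵ s⁻¹
Height gradient: |∂Z/∂n| = 30 m / 813000 m = 3.69×10⁻⁵
On a pressure surface, geostrophic balance gives V_g = (g/f)|∂Z/∂n|:
V_g = 9.81 × 3.69×10⁻⁵ / 4.26×10⁻⁵ = 8.49 m/s
Converting: 8.49 m/s × 1.944 = 16.5 knots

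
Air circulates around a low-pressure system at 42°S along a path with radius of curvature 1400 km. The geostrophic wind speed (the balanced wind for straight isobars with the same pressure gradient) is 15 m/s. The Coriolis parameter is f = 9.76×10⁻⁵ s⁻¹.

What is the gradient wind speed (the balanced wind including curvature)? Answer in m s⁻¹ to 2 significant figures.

Around a low, centrifugal force acts outward with Coriolis, so pressure-gradient force balances both:
(1/ρ)|∂P/∂n| = fV + V²/R  →  V² + fR·V − fR·V_g = 0
With fR = 9.76×10⁻⁵ × 1400×10³ m = 137 m/s:
V = [−fR + √((fR)² + 4 fR V_g)]/2 = [−137 + √(137² + 4×137×15)]/2 = 13.6 m/s
Subgeostrophic (V < V_g = 15 m/s), as expected around a low.

14 m s⁻¹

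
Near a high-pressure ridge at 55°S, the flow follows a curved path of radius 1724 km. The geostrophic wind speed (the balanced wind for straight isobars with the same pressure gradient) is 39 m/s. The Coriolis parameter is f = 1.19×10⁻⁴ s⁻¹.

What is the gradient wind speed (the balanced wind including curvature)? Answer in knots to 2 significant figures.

100 knots

Around a high, pressure-gradient force acts outward with centrifugal, so Coriolis balances both:
fV = (1/ρ)|∂P/∂n| + V²/R  →  V² − fR·V + fR·V_g = 0
With fR = 1.19×10⁻⁴ × 1724×10³ m = 205 m/s:
V = [fR − √((fR)² − 4 fR V_g)]/2 = [205 − √(205² − 4×205×39)]/2 = 52.4 m/s
Supergeostrophic (V > V_g = 39 m/s), as expected around a high.
Converting: 52.4 m/s × 1.944 = 100 knots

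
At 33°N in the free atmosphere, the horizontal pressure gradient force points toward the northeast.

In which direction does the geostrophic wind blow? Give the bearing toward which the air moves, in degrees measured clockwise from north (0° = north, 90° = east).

135°

The pressure-gradient force points toward the northeast (bearing 045°).
Geostrophic balance: in the Northern Hemisphere the Coriolis force deflects motion to the right, so the geostrophic wind blows 90° to the right of the pressure-gradient force (low pressure on the left).
Rotating 045° by 90° clockwise gives 135° — the wind blows toward the southeast.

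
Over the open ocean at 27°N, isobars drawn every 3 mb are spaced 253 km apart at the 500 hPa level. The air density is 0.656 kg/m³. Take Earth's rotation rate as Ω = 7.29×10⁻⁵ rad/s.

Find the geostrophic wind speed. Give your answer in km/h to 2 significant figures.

98 km/h

Coriolis parameter at 27°N:
f = 2Ω sin φ = 2 × 7.29×10⁻⁵ × sin 27° = 6.62×10⁻⁵ s⁻¹
Pressure gradient: |∂P/∂n| = 300 Pa / 253000 m = 1.19×10⁻³ Pa/m
Geostrophic balance (pressure-gradient force = Coriolis force):
V_g = (1/(fρ)) |∂P/∂n| = 1.19×10⁻³ / (6.62×10⁻⁵ × 0.656) = 27.3 m/s
Converting: 27.3 m/s × 3.6 = 98 km/h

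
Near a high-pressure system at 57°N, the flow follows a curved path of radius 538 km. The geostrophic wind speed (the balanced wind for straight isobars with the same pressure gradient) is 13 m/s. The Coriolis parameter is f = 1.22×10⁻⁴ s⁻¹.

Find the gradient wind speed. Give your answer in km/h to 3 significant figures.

Around a high, pressure-gradient force acts outward with centrifugal, so Coriolis balances both:
fV = (1/ρ)|∂P/∂n| + V²/R  →  V² − fR·V + fR·V_g = 0
With fR = 1.22×10⁻⁴ × 538×10³ m = 65.6 m/s:
V = [fR − √((fR)² − 4 fR V_g)]/2 = [65.6 − √(65.6² − 4×65.6×13)]/2 = 17.9 m/s
Supergeostrophic (V > V_g = 13 m/s), as expected around a high.
Converting: 17.9 m/s × 3.6 = 64.3 km/h

64.3 km/h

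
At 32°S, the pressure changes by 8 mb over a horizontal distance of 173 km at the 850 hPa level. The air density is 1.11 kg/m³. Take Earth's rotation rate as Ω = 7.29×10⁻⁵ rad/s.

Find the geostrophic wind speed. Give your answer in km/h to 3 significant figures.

194 km/h

Coriolis parameter at 32°S:
f = 2Ω sin φ = 2 × 7.29×10⁻⁵ × sin 32° = 7.73×10⁻⁵ s⁻¹
Pressure gradient: |∂P/∂n| = 800 Pa / 173000 m = 4.62×10⁻³ Pa/m
Geostrophic balance (pressure-gradient force = Coriolis force):
V_g = (1/(fρ)) |∂P/∂n| = 4.62×10⁻³ / (7.73×10⁻⁵ × 1.11) = 53.9 m/s
Converting: 53.9 m/s × 3.6 = 194 km/h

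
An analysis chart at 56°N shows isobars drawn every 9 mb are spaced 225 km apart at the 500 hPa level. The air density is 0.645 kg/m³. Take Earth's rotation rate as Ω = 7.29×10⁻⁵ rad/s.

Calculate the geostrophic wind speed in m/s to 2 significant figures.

51 m/s

Coriolis parameter at 56°N:
f = 2Ω sin φ = 2 × 7.29×10⁻⁵ × sin 56° = 1.21×10⁻⁴ s⁻¹
Pressure gradient: |∂P/∂n| = 900 Pa / 225000 m = 4.00×10⁻³ Pa/m
Geostrophic balance (pressure-gradient force = Coriolis force):
V_g = (1/(fρ)) |∂P/∂n| = 4.00×10⁻³ / (1.21×10⁻⁴ × 0.645) = 51.3 m/s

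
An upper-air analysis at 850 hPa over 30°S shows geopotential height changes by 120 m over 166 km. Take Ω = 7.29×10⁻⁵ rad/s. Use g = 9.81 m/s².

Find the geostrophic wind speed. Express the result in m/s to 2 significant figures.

Coriolis parameter at 30°S:
f = 2Ω sin φ = 2 × 7.29×10⁻⁵ × sin 30° = 7.29×10⁻⁵ s⁻¹
Height gradient: |∂Z/∂n| = 120 m / 166000 m = 7.23×10⁻⁴
On a pressure surface, geostrophic balance gives V_g = (g/f)|∂Z/∂n|:
V_g = 9.81 × 7.23×10⁻⁴ / 7.29×10⁻⁵ = 97.3 m/s

97 m/s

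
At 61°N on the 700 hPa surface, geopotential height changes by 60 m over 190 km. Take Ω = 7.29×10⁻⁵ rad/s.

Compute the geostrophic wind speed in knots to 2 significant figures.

47 knots

Coriolis parameter at 61°N:
f = 2Ω sin φ = 2 × 7.29×10⁻⁵ × sin 61° = 1.28×10⁻⁴ s⁻¹
Height gradient: |∂Z/∂n| = 60 m / 190000 m = 3.16×10⁻⁴
On a pressure surface, geostrophic balance gives V_g = (g/f)|∂Z/∂n|:
V_g = 9.81 × 3.16×10⁻⁴ / 1.28×10⁻⁴ = 24.3 m/s
Converting: 24.3 m/s × 1.944 = 47 knots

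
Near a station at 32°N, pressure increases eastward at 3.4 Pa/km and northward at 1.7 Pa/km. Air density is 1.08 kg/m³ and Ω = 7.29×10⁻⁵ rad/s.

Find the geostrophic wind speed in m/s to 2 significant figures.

Coriolis parameter at 32°N:
f = 2Ω sin φ = 2 × 7.29×10⁻⁵ × sin 32° = 7.73×10⁻⁵ s⁻¹
Component geostrophic relations (x east, y north):
u_g = −(1/(fρ)) ∂P/∂y,  v_g = (1/(fρ)) ∂P/∂x
u_g = −(1.7×10⁻³)/(7.73×10⁻⁵ × 1.08) = −20.4 m/s;  v_g = (3.4×10⁻³)/(7.73×10⁻⁵ × 1.08) = 40.7 m/s
|V_g| = √(u_g² + v_g²) = 45.6 m/s

46 m/s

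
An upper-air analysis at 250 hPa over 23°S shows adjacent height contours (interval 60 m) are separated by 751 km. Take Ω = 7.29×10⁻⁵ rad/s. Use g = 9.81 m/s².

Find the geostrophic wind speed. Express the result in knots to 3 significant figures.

26.7 knots

Coriolis parameter at 23°S:
f = 2Ω sin φ = 2 × 7.29×10⁻⁵ × sin 23° = 5.70×10⁻⁵ s⁻¹
Height gradient: |∂Z/∂n| = 60 m / 751000 m = 7.99×10⁻⁵
On a pressure surface, geostrophic balance gives V_g = (g/f)|∂Z/∂n|:
V_g = 9.81 × 7.99×10⁻⁵ / 5.70×10⁻⁵ = 13.8 m/s
Converting: 13.8 m/s × 1.944 = 26.7 knots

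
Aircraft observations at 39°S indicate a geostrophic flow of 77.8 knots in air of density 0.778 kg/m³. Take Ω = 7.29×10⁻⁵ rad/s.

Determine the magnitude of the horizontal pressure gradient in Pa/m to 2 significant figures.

Coriolis parameter at 39°S:
f = 2Ω sin φ = 2 × 7.29×10⁻⁵ × sin 39° = 9.18×10⁻⁵ s⁻¹
Wind speed in SI: 77.8 knots = 40.0 m/s
Geostrophic balance rearranged: |∂P/∂n| = f ρ V_g
|∂P/∂n| = 9.18×10⁻⁵ × 0.778 × 40.0 = 2.86×10⁻³ Pa/m

2.9×10⁻³ Pa/m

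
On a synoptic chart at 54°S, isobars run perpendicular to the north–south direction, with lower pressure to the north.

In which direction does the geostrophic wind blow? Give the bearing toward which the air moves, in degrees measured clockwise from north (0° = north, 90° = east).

The pressure-gradient force points toward the north (bearing 000°).
Geostrophic balance: in the Southern Hemisphere the Coriolis force deflects motion to the left, so the geostrophic wind blows 90° to the left of the pressure-gradient force (low pressure on the right).
Rotating 000° by 90° counterclockwise gives 270° — the wind blows toward the west.

270°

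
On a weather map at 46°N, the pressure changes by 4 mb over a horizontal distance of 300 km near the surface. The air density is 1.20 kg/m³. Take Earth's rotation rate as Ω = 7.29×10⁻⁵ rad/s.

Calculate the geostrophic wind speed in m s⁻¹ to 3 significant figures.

Coriolis parameter at 46°N:
f = 2Ω sin φ = 2 × 7.29×10⁻⁵ × sin 46° = 1.05×10⁻⁴ s⁻¹
Pressure gradient: |∂P/∂n| = 400 Pa / 300000 m = 1.33×10⁻³ Pa/m
Geostrophic balance (pressure-gradient force = Coriolis force):
V_g = (1/(fρ)) |∂P/∂n| = 1.33×10⁻³ / (1.05×10⁻⁴ × 1.20) = 10.6 m/s

10.6 m s⁻¹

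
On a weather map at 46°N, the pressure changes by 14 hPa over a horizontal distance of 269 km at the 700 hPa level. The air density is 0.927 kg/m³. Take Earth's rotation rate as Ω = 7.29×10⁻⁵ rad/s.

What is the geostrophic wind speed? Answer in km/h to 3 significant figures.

193 km/h

Coriolis parameter at 46°N:
f = 2Ω sin φ = 2 × 7.29×10⁻⁵ × sin 46° = 1.05×10⁻⁴ s⁻¹
Pressure gradient: |∂P/∂n| = 1400 Pa / 269000 m = 5.20×10⁻³ Pa/m
Geostrophic balance (pressure-gradient force = Coriolis force):
V_g = (1/(fρ)) |∂P/∂n| = 5.20×10⁻³ / (1.05×10⁻⁴ × 0.927) = 53.5 m/s
Converting: 53.5 m/s × 3.6 = 193 km/h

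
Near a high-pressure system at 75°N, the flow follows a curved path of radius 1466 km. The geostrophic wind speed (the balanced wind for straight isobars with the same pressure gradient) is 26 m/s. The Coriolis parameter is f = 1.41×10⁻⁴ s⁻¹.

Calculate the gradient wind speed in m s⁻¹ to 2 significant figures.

Around a high, pressure-gradient force acts outward with centrifugal, so Coriolis balances both:
fV = (1/ρ)|∂P/∂n| + V²/R  →  V² − fR·V + fR·V_g = 0
With fR = 1.41×10⁻⁴ × 1466×10³ m = 207 m/s:
V = [fR − √((fR)² − 4 fR V_g)]/2 = [207 − √(207² − 4×207×26)]/2 = 30.5 m/s
Supergeostrophic (V > V_g = 26 m/s), as expected around a high.

31 m s⁻¹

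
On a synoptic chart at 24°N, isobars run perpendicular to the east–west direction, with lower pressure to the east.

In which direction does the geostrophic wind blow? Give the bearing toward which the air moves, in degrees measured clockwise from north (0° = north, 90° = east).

180°

The pressure-gradient force points toward the east (bearing 090°).
Geostrophic balance: in the Northern Hemisphere the Coriolis force deflects motion to the right, so the geostrophic wind blows 90° to the right of the pressure-gradient force (low pressure on the left).
Rotating 090° by 90° clockwise gives 180° — the wind blows toward the south.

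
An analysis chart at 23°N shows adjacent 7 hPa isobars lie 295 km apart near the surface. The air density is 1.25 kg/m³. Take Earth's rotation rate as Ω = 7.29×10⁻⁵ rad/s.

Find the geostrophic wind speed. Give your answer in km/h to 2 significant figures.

120 km/h

Coriolis parameter at 23°N:
f = 2Ω sin φ = 2 × 7.29×10⁻⁵ × sin 23° = 5.70×10⁻⁵ s⁻¹
Pressure gradient: |∂P/∂n| = 700 Pa / 295000 m = 2.37×10⁻³ Pa/m
Geostrophic balance (pressure-gradient force = Coriolis force):
V_g = (1/(fρ)) |∂P/∂n| = 2.37×10⁻³ / (5.70×10⁻⁵ × 1.25) = 33.3 m/s
Converting: 33.3 m/s × 3.6 = 120 km/h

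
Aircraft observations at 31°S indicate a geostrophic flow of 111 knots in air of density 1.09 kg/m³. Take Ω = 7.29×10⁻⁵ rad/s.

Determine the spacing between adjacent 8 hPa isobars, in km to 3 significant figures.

Coriolis parameter at 31°S:
f = 2Ω sin φ = 2 × 7.29×10⁻⁵ × sin 31° = 7.51×10⁻⁵ s⁻¹
Wind speed in SI: 111 knots = 57.1 m/s
Geostrophic balance rearranged: |∂P/∂n| = f ρ V_g
|∂P/∂n| = 7.51×10⁻⁵ × 1.09 × 57.1 = 4.67×10⁻³ Pa/m
Isobar spacing: Δn = ΔP/|∂P/∂n| = 800 Pa / 4.67×10⁻³ Pa/m = 171161 m ≈ 171 km

171 km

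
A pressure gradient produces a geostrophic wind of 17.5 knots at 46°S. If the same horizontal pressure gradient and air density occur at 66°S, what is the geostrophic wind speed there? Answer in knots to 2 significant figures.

14 knots

With the same pressure gradient and density, V_g ∝ 1/f ∝ 1/sin φ.
V₂ = V₁ · sin φ₁ / sin φ₂ = 17.5 × sin 46° / sin 66°
V₂ = 17.5 × 0.7193/0.9135 = 14 knots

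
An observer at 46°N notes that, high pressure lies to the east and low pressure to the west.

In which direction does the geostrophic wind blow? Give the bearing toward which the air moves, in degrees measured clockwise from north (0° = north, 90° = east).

000°

The pressure-gradient force points toward the west (bearing 270°).
Geostrophic balance: in the Northern Hemisphere the Coriolis force deflects motion to the right, so the geostrophic wind blows 90° to the right of the pressure-gradient force (low pressure on the left).
Rotating 270° by 90° clockwise gives 000° — the wind blows toward the north.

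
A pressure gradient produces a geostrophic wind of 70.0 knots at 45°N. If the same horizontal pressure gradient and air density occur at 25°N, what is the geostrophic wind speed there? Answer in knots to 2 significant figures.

120 knots

With the same pressure gradient and density, V_g ∝ 1/f ∝ 1/sin φ.
V₂ = V₁ · sin φ₁ / sin φ₂ = 70.0 × sin 45° / sin 25°
V₂ = 70.0 × 0.7071/0.4226 = 120 knots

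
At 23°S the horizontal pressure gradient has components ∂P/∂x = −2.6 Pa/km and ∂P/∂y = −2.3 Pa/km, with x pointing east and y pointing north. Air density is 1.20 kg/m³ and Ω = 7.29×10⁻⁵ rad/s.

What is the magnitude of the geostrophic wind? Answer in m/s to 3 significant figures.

50.8 m/s

Coriolis parameter at 23°S:
f = 2Ω sin φ = 2 × 7.29×10⁻⁵ × sin 23° = 5.70×10⁻⁵ s⁻¹
In the Southern Hemisphere f is negative: f = −5.70×10⁻⁵ s⁻¹.
Component geostrophic relations (x east, y north):
u_g = −(1/(fρ)) ∂P/∂y,  v_g = (1/(fρ)) ∂P/∂x
u_g = −(−2.3×10⁻³)/(−5.70×10⁻⁵ × 1.20) = −33.6 m/s;  v_g = (−2.6×10⁻³)/(−5.70×10⁻⁵ × 1.20) = 38.0 m/s
|V_g| = √(u_g² + v_g²) = 50.8 m/s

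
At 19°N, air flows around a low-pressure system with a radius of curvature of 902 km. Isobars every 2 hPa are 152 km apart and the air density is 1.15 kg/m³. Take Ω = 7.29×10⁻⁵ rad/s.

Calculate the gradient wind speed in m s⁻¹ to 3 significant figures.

17.2 m s⁻¹

Coriolis parameter at 19°N:
f = 2Ω sin φ = 2 × 7.29×10⁻⁵ × sin 19° = 4.75×10⁻⁵ s⁻¹
Pressure gradient: |∂P/∂n| = 200 Pa / 152000 m = 1.32×10⁻³ Pa/m
Geostrophic speed: V_g = |∂P/∂n|/(fρ) = 1.32×10⁻³/(4.75×10⁻⁵ × 1.15) = 24.1 m/s
Around a low, centrifugal force acts outward with Coriolis, so pressure-gradient force balances both:
(1/ρ)|∂P/∂n| = fV + V²/R  →  V² + fR·V − fR·V_g = 0
With fR = 4.75×10⁻⁵ × 902×10³ m = 42.8 m/s:
V = [−fR + √((fR)² + 4 fR V_g)]/2 = [−42.8 + √(42.8² + 4×42.8×24.1)]/2 = 17.2 m/s
Subgeostrophic (V < V_g = 24.1 m/s), as expected around a low.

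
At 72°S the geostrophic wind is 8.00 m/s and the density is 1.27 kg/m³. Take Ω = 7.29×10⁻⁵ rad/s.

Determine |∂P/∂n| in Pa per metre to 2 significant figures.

1.4×10⁻³ Pa/m

Coriolis parameter at 72°S:
f = 2Ω sin φ = 2 × 7.29×10⁻⁵ × sin 72° = 1.39×10⁻⁴ s⁻¹
Geostrophic balance rearranged: |∂P/∂n| = f ρ V_g
|∂P/∂n| = 1.39×10⁻⁴ × 1.27 × 8.00 = 1.41×10⁻³ Pa/m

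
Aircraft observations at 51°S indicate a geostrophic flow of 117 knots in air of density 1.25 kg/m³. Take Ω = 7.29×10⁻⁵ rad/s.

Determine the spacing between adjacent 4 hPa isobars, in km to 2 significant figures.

47 km

Coriolis parameter at 51°S:
f = 2Ω sin φ = 2 × 7.29×10⁻⁵ × sin 51° = 1.13×10⁻⁴ s⁻¹
Wind speed in SI: 117 knots = 60.2 m/s
Geostrophic balance rearranged: |∂P/∂n| = f ρ V_g
|∂P/∂n| = 1.13×10⁻⁴ × 1.25 × 60.2 = 8.52×10⁻³ Pa/m
Isobar spacing: Δn = ΔP/|∂P/∂n| = 400 Pa / 8.52×10⁻³ Pa/m = 46921 m ≈ 47 km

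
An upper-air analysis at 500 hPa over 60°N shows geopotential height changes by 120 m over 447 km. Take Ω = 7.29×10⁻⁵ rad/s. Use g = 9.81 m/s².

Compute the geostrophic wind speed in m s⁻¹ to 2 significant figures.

21 m s⁻¹

Coriolis parameter at 60°N:
f = 2Ω sin φ = 2 × 7.29×10⁻⁵ × sin 60° = 1.26×10⁻⁴ s⁻¹
Height gradient: |∂Z/∂n| = 120 m / 447000 m = 2.68×10⁻⁴
On a pressure surface, geostrophic balance gives V_g = (g/f)|∂Z/∂n|:
V_g = 9.81 × 2.68×10⁻⁴ / 1.26×10⁻⁴ = 20.9 m/s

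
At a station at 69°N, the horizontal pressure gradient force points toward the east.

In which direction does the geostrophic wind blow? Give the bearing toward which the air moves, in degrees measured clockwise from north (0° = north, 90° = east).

180°

The pressure-gradient force points toward the east (bearing 090°).
Geostrophic balance: in the Northern Hemisphere the Coriolis force deflects motion to the right, so the geostrophic wind blows 90° to the right of the pressure-gradient force (low pressure on the left).
Rotating 090° by 90° clockwise gives 180° — the wind blows toward the south.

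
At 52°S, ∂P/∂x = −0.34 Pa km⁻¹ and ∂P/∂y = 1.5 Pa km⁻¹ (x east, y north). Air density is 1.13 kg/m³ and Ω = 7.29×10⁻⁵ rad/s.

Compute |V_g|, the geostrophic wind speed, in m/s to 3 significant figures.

11.8 m/s

Coriolis parameter at 52°S:
f = 2Ω sin φ = 2 × 7.29×10⁻⁵ × sin 52° = 1.15×10⁻⁴ s⁻¹
In the Southern Hemisphere f is negative: f = −1.15×10⁻⁴ s⁻¹.
Component geostrophic relations (x east, y north):
u_g = −(1/(fρ)) ∂P/∂y,  v_g = (1/(fρ)) ∂P/∂x
u_g = −(1.5×10⁻³)/(−1.15×10⁻⁴ × 1.13) = 11.6 m/s;  v_g = (−0.34×10⁻³)/(−1.15×10⁻⁴ × 1.13) = 2.62 m/s
|V_g| = √(u_g² + v_g²) = 11.8 m/s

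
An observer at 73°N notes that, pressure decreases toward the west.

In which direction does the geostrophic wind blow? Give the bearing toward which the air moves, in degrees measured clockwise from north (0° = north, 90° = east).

The pressure-gradient force points toward the west (bearing 270°).
Geostrophic balance: in the Northern Hemisphere the Coriolis force deflects motion to the right, so the geostrophic wind blows 90° to the right of the pressure-gradient force (low pressure on the left).
Rotating 270° by 90° clockwise gives 000° — the wind blows toward the north.

000°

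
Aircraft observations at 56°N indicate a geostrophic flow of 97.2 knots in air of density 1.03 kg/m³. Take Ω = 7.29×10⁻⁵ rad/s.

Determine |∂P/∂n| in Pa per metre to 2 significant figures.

Coriolis parameter at 56°N:
f = 2Ω sin φ = 2 × 7.29×10⁻⁵ × sin 56° = 1.21×10⁻⁴ s⁻¹
Wind speed in SI: 97.2 knots = 50.0 m/s
Geostrophic balance rearranged: |∂P/∂n| = f ρ V_g
|∂P/∂n| = 1.21×10⁻⁴ × 1.03 × 50.0 = 6.23×10⁻³ Pa/m

6.2×10⁻³ Pa/m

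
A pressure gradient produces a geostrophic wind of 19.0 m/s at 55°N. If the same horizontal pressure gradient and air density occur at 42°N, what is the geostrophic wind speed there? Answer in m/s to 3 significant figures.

23.3 m/s

With the same pressure gradient and density, V_g ∝ 1/f ∝ 1/sin φ.
V₂ = V₁ · sin φ₁ / sin φ₂ = 19.0 × sin 55° / sin 42°
V₂ = 19.0 × 0.8192/0.6691 = 23.3 m/s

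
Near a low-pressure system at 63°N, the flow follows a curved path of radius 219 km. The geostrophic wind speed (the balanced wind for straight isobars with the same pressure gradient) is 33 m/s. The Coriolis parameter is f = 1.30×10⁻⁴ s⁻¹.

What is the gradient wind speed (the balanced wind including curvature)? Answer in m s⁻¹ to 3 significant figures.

19.6 m s⁻¹

Around a low, centrifugal force acts outward with Coriolis, so pressure-gradient force balances both:
(1/ρ)|∂P/∂n| = fV + V²/R  →  V² + fR·V − fR·V_g = 0
With fR = 1.30×10⁻⁴ × 219×10³ m = 28.5 m/s:
V = [−fR + √((fR)² + 4 fR V_g)]/2 = [−28.5 + √(28.5² + 4×28.5×33)]/2 = 19.6 m/s
Subgeostrophic (V < V_g = 33 m/s), as expected around a low.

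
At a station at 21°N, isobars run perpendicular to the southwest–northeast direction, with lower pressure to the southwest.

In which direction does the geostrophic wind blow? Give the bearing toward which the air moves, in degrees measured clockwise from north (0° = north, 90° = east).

The pressure-gradient force points toward the southwest (bearing 225°).
Geostrophic balance: in the Northern Hemisphere the Coriolis force deflects motion to the right, so the geostrophic wind blows 90° to the right of the pressure-gradient force (low pressure on the left).
Rotating 225° by 90° clockwise gives 315° — the wind blows toward the northwest.

315°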